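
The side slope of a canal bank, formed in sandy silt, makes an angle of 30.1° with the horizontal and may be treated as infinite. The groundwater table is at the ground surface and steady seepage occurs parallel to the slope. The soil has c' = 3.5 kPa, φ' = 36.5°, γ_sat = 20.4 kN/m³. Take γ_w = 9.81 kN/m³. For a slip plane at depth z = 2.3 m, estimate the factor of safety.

With seepage parallel to the slope and the water table at the surface, the effective normal stress on the slip plane uses the buoyant unit weight γ' = γ_sat − γ_w while the driving shear stress uses γ_sat:
FS = [c' + γ' z cos²β tanφ'] / [γ_sat z sinβ cosβ]
γ' = 20.4 − 9.81 = 10.59 kN/m³
Numerator = 3.5 + 10.59·2.3·cos²30.1°·tan36.5° = 3.5 + 10.59·2.3·0.7485·0.7400 = 16.990 kPa
Denominator = 20.4·2.3·sin30.1°·cos30.1° = 20.4·2.3·0.5015·0.8652 = 20.358 kPa
FS = 16.990 / 20.358 = 0.835

FS = 0.83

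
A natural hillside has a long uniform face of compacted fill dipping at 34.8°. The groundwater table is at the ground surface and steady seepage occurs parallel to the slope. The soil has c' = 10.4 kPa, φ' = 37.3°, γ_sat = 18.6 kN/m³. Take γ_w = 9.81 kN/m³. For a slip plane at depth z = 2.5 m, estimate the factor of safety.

FS = 1.00

With seepage parallel to the slope and the water table at the surface, the effective normal stress on the slip plane uses the buoyant unit weight γ' = γ_sat − γ_w while the driving shear stress uses γ_sat:
FS = [c' + γ' z cos²β tanφ'] / [γ_sat z sinβ cosβ]
γ' = 18.6 − 9.81 = 8.79 kN/m³
Numerator = 10.4 + 8.79·2.5·cos²34.8°·tan37.3° = 10.4 + 8.79·2.5·0.6743·0.7618 = 21.688 kPa
Denominator = 18.6·2.5·sin34.8°·cos34.8° = 18.6·2.5·0.5707·0.8211 = 21.792 kPa
FS = 21.688 / 21.792 = 0.995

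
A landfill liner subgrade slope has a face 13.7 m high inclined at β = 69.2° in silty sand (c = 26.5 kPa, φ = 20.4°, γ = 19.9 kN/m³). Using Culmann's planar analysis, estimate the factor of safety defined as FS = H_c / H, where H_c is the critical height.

H_c = (4c/γ) · sinβ cosφ / [1 − cos(β − φ)]
    = (4·26.5/19.9) · sin69.2°·cos20.4° / [1 − cos48.8°]
    = 5.327 · 0.8762 / 0.3413 = 13.67 m
FS = H_c / H = 13.67 / 13.7 = 0.998

FS = 1.00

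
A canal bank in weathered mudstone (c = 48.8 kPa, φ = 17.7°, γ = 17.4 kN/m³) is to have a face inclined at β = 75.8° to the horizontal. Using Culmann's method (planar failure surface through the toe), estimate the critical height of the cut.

H_c = 21.97 m

Culmann's analysis gives the critical failure plane at α_cr = (β + φ)/2 = (75.8 + 17.7)/2 = 46.8°, and the critical height
H_c = (4c/γ) · sinβ cosφ / [1 − cos(β − φ)]
    = (4·48.8/17.4) · sin75.8°·cos17.7° / [1 − cos(58.1°)]
    = 11.218 · 0.9694·0.9527 / [1 − 0.5284]
    = 11.218 · 0.9236 / 0.4716
    = 21.97 m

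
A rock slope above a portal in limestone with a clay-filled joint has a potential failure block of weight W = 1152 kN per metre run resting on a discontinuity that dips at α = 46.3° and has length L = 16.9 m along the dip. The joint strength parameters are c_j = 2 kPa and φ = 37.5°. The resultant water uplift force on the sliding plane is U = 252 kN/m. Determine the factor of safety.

Resolving the block weight along and normal to the plane and applying the Mohr–Coulomb strength on the joint:
N' = W cosα − U = 1152·cos46.3° − 252 = 543.9 kN/m
Driving force T = W sinα = 1152·sin46.3° = 832.9 kN/m
Resisting force R = c_j·L + N'·tanφ = 2·16.9 + 543.9·tan37.5° = 33.8 + 417.3 = 451.1 kN/m
FS = R / T = 451.1 / 832.9 = 0.542

FS = 0.54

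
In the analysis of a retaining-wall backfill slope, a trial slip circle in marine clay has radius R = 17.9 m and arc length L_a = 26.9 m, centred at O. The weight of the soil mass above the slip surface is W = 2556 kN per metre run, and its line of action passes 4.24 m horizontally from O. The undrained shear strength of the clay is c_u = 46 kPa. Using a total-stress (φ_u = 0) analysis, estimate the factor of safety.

Taking moments about the centre O, the resisting moment is provided by the undrained shear strength acting along the arc:
M_R = c_u·L_a·R = 46·26.90·17.9 = 22149.5 kN·m/m
M_D = W·d = 2556·4.24 = 10837.4 kN·m/m
FS = M_R / M_D = 22149.5 / 10837.4 = 2.044

FS = 2.04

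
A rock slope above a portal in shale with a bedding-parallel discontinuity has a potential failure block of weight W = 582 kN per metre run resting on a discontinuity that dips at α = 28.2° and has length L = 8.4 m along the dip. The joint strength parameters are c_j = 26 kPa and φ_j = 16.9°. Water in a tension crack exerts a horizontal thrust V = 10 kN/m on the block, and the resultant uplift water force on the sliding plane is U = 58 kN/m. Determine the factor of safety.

FS = 1.25

Resolving the block weight along and normal to the plane and applying the Mohr–Coulomb strength on the joint:
N' = W cosα − U − V sinα = 582·cos28.2° − 58 − 10·sin28.2° = 450.2 kN/m
Driving force T = W sinα + V cosα = 582·sin28.2° + 10·cos28.2° = 283.8 kN/m
Resisting force R = c_j·L + N'·tanφ_j = 26·8.4 + 450.2·tan16.9° = 218.4 + 136.8 = 355.2 kN/m
FS = R / T = 355.2 / 283.8 = 1.251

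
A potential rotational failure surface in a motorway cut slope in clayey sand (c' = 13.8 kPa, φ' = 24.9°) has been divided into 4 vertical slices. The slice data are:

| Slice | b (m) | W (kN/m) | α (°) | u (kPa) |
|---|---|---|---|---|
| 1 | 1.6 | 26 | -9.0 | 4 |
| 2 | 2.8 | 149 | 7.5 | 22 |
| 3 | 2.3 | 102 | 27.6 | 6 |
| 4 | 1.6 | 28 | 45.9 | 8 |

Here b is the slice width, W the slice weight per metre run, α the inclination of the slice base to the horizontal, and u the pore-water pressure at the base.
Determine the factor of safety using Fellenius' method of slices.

FS = 2.57

Ordinary method of slices: FS = Σ[c'·Δl_i + (W_i cosα_i − u_i·Δl_i)·tanφ'] / Σ W_i sinα_i, with Δl_i = b_i / cosα_i.
Slice 1: Δl = 1.6/cos(-9.0°) = 1.620 m; N'_1 = 26·cos(-9.0°) − 4·1.620 = 19.2; c'Δl = 22.36; W sinα = -4.1
Slice 2: Δl = 2.8/cos7.5° = 2.824 m; N'_2 = 149·cos7.5° − 22·2.824 = 85.6; c'Δl = 38.97; W sinα = 19.4
Slice 3: Δl = 2.3/cos27.6° = 2.595 m; N'_3 = 102·cos27.6° − 6·2.595 = 74.8; c'Δl = 35.82; W sinα = 47.3
Slice 4: Δl = 1.6/cos45.9° = 2.299 m; N'_4 = 28·cos45.9° − 8·2.299 = 1.1; c'Δl = 31.73; W sinα = 20.1
Σc'Δl = 128.9 kN/m; ΣN' = 180.7 kN/m; ΣW sinα = 82.7 kN/m
Resisting = 128.9 + 180.7·tan24.9° = 128.9 + 83.9 = 212.8 kN/m
FS = 212.8 / 82.7 = 2.571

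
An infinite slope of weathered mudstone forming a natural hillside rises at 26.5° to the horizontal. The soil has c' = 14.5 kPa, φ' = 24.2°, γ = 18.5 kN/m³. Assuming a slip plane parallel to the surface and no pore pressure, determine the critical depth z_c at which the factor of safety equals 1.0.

z_c = 19.91 m

Setting FS = 1.00 in FS = [c' + γz cos²β tanφ'] / [γz sinβ cosβ] and solving for z:
z = c' / [γ cosβ (FS·sinβ − cosβ·tanφ')]
  = 14.5 / [18.5·cos26.5°·(1.00·sin26.5° − cos26.5°·tan24.2°)]
  = 14.5 / [18.5·0.8949·(1.00·0.4462 − 0.8949·0.4494)]
  = 14.5 / 0.7284 = 19.905 m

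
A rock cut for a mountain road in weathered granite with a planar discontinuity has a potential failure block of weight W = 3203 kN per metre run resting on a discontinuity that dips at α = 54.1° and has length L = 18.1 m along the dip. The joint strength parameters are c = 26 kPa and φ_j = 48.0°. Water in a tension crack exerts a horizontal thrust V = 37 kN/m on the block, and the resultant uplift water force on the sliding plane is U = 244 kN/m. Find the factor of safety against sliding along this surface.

Resolving the block weight along and normal to the plane and applying the Mohr–Coulomb strength on the joint:
N' = W cosα − U − V sinα = 3203·cos54.1° − 244 − 37·sin54.1° = 1604.2 kN/m
Driving force T = W sinα + V cosα = 3203·sin54.1° + 37·cos54.1° = 2616.3 kN/m
Resisting force R = c·L + N'·tanφ_j = 26·18.1 + 1604.2·tan48.0° = 470.6 + 1781.6 = 2252.2 kN/m
FS = R / T = 2252.2 / 2616.3 = 0.861

FS = 0.86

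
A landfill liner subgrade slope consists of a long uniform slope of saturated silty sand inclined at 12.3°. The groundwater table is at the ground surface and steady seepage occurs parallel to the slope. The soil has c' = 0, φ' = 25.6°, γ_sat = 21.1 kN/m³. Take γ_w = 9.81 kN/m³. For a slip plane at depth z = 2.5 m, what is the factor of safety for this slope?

FS = 1.18

With seepage parallel to the slope and the water table at the surface, the effective normal stress on the slip plane uses the buoyant unit weight γ' = γ_sat − γ_w while the driving shear stress uses γ_sat:
FS = [c' + γ' z cos²β tanφ'] / [γ_sat z sinβ cosβ]
(For c' = 0 this reduces to FS = (γ'/γ_sat)·tanφ'/tanβ.)
γ' = 21.1 − 9.81 = 11.29 kN/m³
Numerator = 0.0 + 11.29·2.5·cos²12.3°·tan25.6° = 0.0 + 11.29·2.5·0.9546·0.4791 = 12.909 kPa
Denominator = 21.1·2.5·sin12.3°·cos12.3° = 21.1·2.5·0.2130·0.9770 = 10.979 kPa
FS = 12.909 / 10.979 = 1.176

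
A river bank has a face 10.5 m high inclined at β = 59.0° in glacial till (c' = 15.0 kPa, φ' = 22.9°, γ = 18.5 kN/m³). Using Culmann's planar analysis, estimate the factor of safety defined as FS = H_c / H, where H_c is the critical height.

H_c = (4c'/γ) · sinβ cosφ' / [1 − cos(β − φ')]
    = (4·15.0/18.5) · sin59.0°·cos22.9° / [1 − cos36.1°]
    = 3.243 · 0.7896 / 0.1920 = 13.34 m
FS = H_c / H = 13.34 / 10.5 = 1.270

FS = 1.27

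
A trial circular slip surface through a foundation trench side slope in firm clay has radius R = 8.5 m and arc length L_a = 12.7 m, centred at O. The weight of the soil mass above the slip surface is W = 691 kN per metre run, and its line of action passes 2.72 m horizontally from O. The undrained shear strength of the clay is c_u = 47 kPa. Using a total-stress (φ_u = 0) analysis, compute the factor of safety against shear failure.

Taking moments about the centre O, the resisting moment is provided by the undrained shear strength acting along the arc:
M_R = c_u·L_a·R = 47·12.70·8.5 = 5073.6 kN·m/m
M_D = W·d = 691·2.72 = 1879.5 kN·m/m
FS = M_R / M_D = 5073.6 / 1879.5 = 2.699

FS = 2.70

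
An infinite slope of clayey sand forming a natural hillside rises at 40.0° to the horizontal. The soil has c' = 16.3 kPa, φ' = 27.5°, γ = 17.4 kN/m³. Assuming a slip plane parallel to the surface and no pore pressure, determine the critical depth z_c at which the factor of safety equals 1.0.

z_c = 5.01 m

Setting FS = 1.00 in FS = [c' + γz cos²β tanφ'] / [γz sinβ cosβ] and solving for z:
z = c' / [γ cosβ (FS·sinβ − cosβ·tanφ')]
  = 16.3 / [17.4·cos40.0°·(1.00·sin40.0° − cos40.0°·tan27.5°)]
  = 16.3 / [17.4·0.7660·(1.00·0.6428 − 0.7660·0.5206)]
  = 16.3 / 3.2525 = 5.012 m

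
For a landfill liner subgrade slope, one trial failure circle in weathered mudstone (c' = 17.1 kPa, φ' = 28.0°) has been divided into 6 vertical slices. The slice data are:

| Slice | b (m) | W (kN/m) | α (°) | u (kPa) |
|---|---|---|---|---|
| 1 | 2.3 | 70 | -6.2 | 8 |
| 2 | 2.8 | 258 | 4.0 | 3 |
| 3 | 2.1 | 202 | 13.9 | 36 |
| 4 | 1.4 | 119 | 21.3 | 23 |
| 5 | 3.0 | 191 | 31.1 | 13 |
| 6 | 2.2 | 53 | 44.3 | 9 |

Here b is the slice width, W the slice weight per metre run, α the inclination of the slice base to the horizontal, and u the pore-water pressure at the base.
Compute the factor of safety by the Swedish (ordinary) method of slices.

Ordinary method of slices: FS = Σ[c'·Δl_i + (W_i cosα_i − u_i·Δl_i)·tanφ'] / Σ W_i sinα_i, with Δl_i = b_i / cosα_i.
Slice 1: Δl = 2.3/cos(-6.2°) = 2.314 m; N'_1 = 70·cos(-6.2°) − 8·2.314 = 51.1; c'Δl = 39.56; W sinα = -7.6
Slice 2: Δl = 2.8/cos4.0° = 2.807 m; N'_2 = 258·cos4.0° − 3·2.807 = 249.0; c'Δl = 48.00; W sinα = 18.0
Slice 3: Δl = 2.1/cos13.9° = 2.163 m; N'_3 = 202·cos13.9° − 36·2.163 = 118.2; c'Δl = 36.99; W sinα = 48.5
Slice 4: Δl = 1.4/cos21.3° = 1.503 m; N'_4 = 119·cos21.3° − 23·1.503 = 76.3; c'Δl = 25.70; W sinα = 43.2
Slice 5: Δl = 3.0/cos31.1° = 3.504 m; N'_5 = 191·cos31.1° − 13·3.504 = 118.0; c'Δl = 59.91; W sinα = 98.7
Slice 6: Δl = 2.2/cos44.3° = 3.074 m; N'_6 = 53·cos44.3° − 9·3.074 = 10.3; c'Δl = 52.56; W sinα = 37.0
Σc'Δl = 262.7 kN/m; ΣN' = 622.8 kN/m; ΣW sinα = 237.9 kN/m
Resisting = 262.7 + 622.8·tan28.0° = 262.7 + 331.2 = 593.9 kN/m
FS = 593.9 / 237.9 = 2.497

FS = 2.50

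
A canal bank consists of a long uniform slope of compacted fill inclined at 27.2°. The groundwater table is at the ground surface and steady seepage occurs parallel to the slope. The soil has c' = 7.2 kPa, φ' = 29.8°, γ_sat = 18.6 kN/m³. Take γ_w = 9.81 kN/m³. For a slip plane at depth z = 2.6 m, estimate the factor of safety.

FS = 0.89

With seepage parallel to the slope and the water table at the surface, the effective normal stress on the slip plane uses the buoyant unit weight γ' = γ_sat − γ_w while the driving shear stress uses γ_sat:
FS = [c' + γ' z cos²β tanφ'] / [γ_sat z sinβ cosβ]
γ' = 18.6 − 9.81 = 8.79 kN/m³
Numerator = 7.2 + 8.79·2.6·cos²27.2°·tan29.8° = 7.2 + 8.79·2.6·0.7911·0.5727 = 17.554 kPa
Denominator = 18.6·2.6·sin27.2°·cos27.2° = 18.6·2.6·0.4571·0.8894 = 19.661 kPa
FS = 17.554 / 19.661 = 0.893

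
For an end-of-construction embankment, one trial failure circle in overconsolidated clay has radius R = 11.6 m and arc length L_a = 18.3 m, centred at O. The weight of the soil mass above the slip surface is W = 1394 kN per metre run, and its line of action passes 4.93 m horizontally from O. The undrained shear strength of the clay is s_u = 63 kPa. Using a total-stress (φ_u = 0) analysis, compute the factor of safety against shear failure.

Taking moments about the centre O, the resisting moment is provided by the undrained shear strength acting along the arc:
M_R = s_u·L_a·R = 63·18.30·11.6 = 13373.6 kN·m/m
M_D = W·d = 1394·4.93 = 6872.4 kN·m/m
FS = M_R / M_D = 13373.6 / 6872.4 = 1.946

FS = 1.95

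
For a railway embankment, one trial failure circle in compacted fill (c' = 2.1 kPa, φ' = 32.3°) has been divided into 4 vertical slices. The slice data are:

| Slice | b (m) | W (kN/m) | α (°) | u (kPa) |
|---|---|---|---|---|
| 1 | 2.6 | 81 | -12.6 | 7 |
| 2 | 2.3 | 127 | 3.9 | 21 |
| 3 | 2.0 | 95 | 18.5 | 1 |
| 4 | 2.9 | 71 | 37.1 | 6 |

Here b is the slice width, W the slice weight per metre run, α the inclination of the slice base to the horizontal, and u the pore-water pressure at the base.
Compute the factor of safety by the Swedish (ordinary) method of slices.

Ordinary method of slices: FS = Σ[c'·Δl_i + (W_i cosα_i − u_i·Δl_i)·tanφ'] / Σ W_i sinα_i, with Δl_i = b_i / cosα_i.
Slice 1: Δl = 2.6/cos(-12.6°) = 2.664 m; N'_1 = 81·cos(-12.6°) − 7·2.664 = 60.4; c'Δl = 5.59; W sinα = -17.7
Slice 2: Δl = 2.3/cos3.9° = 2.305 m; N'_2 = 127·cos3.9° − 21·2.305 = 78.3; c'Δl = 4.84; W sinα = 8.6
Slice 3: Δl = 2.0/cos18.5° = 2.109 m; N'_3 = 95·cos18.5° − 1·2.109 = 88.0; c'Δl = 4.43; W sinα = 30.1
Slice 4: Δl = 2.9/cos37.1° = 3.636 m; N'_4 = 71·cos37.1° − 6·3.636 = 34.8; c'Δl = 7.64; W sinα = 42.8
Σc'Δl = 22.5 kN/m; ΣN' = 261.5 kN/m; ΣW sinα = 63.9 kN/m
Resisting = 22.5 + 261.5·tan32.3° = 22.5 + 165.3 = 187.8 kN/m
FS = 187.8 / 63.9 = 2.937

FS = 2.94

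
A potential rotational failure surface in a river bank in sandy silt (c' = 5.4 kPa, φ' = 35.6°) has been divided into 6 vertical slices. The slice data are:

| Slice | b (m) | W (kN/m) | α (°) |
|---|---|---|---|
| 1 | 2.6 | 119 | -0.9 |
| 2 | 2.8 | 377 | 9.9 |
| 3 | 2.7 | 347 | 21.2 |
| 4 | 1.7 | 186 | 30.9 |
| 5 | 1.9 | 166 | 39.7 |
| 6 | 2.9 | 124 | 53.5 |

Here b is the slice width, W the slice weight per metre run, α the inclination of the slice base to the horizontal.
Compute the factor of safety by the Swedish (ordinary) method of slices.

FS = 1.91

Ordinary method of slices: FS = Σ[c'·Δl_i + (W_i cosα_i)·tanφ'] / Σ W_i sinα_i, with Δl_i = b_i / cosα_i.
Slice 1: Δl = 2.6/cos(-0.9°) = 2.600 m; N'_1 = 119·cos(-0.9°) = 119.0; c'Δl = 14.04; W sinα = -1.9
Slice 2: Δl = 2.8/cos9.9° = 2.842 m; N'_2 = 377·cos9.9° = 371.4; c'Δl = 15.35; W sinα = 64.8
Slice 3: Δl = 2.7/cos21.2° = 2.896 m; N'_3 = 347·cos21.2° = 323.5; c'Δl = 15.64; W sinα = 125.5
Slice 4: Δl = 1.7/cos30.9° = 1.981 m; N'_4 = 186·cos30.9° = 159.6; c'Δl = 10.70; W sinα = 95.5
Slice 5: Δl = 1.9/cos39.7° = 2.469 m; N'_5 = 166·cos39.7° = 127.7; c'Δl = 13.34; W sinα = 106.0
Slice 6: Δl = 2.9/cos53.5° = 4.875 m; N'_6 = 124·cos53.5° = 73.8; c'Δl = 26.33; W sinα = 99.7
Σc'Δl = 95.4 kN/m; ΣN' = 1175.0 kN/m; ΣW sinα = 489.7 kN/m
Resisting = 95.4 + 1175.0·tan35.6° = 95.4 + 841.2 = 936.6 kN/m
FS = 936.6 / 489.7 = 1.913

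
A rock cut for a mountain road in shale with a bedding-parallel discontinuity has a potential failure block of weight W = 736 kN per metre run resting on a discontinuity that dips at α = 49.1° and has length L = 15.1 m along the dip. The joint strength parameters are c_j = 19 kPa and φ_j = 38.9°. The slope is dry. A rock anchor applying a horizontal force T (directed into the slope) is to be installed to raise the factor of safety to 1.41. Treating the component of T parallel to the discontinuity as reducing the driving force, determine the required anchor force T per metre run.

T = 71 kN/m

Resolving forces along and normal to the sliding plane, with the horizontal anchor force T adding T·sinα to the effective normal force and T·cosα acting up the plane against the driving force:
FS = [c_jL + (W cosα + T sinα) tanφ_j] / [W sinα − T cosα]
Without the anchor: N' = 481.9 kN/m, driving T_d = 556.3 kN/m, resisting R = 19·15.1 + 481.9·tan38.9° = 675.7 kN/m, FS = 1.21.
Setting FS = 1.41 and solving for T:
1.41·(556.3 − T cos49.1°) = 675.7 + T sin49.1°·tan38.9°
T·(sin49.1°·tan38.9° + 1.41·cos49.1°) = 1.41·556.3 − 675.7
T·(0.7559·0.8069 + 1.41·0.6547) = 784.4 − 675.7 = 108.7
T·1.5331 = 108.7
T = 70.9 kN/m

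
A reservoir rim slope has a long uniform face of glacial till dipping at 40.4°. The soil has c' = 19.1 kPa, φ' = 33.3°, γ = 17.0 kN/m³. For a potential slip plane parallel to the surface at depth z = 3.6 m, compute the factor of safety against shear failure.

FS = 1.40

For an infinite slope with a slip plane parallel to the surface (no pore pressure): FS = [c' + γz cos²β tanφ'] / [γz sinβ cosβ].
γz = 17.0·3.6 = 61.20 kN/m²
Numerator = 19.1 + 61.20·cos²40.4°·tan33.3° = 19.1 + 61.20·0.5799·0.6569 = 42.414 kPa
Denominator = 61.20·sin40.4°·cos40.4° = 61.20·0.6481·0.7615 = 30.206 kPa
FS = 42.414 / 30.206 = 1.404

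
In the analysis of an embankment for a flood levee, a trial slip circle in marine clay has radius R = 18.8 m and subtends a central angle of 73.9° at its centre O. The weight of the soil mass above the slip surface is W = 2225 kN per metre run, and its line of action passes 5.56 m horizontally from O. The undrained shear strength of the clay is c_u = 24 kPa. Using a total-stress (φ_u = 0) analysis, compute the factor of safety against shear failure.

FS = 0.88

Taking moments about the centre O, the resisting moment is provided by the undrained shear strength acting along the arc:
Arc length L_a = R·θ = 18.8·(73.9°·π/180) = 18.8·1.2898 = 24.25 m
M_R = c_u·L_a·R = 24·24.25·18.8 = 10940.8 kN·m/m
M_D = W·d = 2225·5.56 = 12371.0 kN·m/m
FS = M_R / M_D = 10940.8 / 12371.0 = 0.884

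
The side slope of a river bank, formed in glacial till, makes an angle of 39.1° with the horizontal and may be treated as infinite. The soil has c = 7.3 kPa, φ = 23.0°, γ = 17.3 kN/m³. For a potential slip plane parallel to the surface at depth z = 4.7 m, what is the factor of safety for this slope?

For an infinite slope with a slip plane parallel to the surface (no pore pressure): FS = [c + γz cos²β tanφ] / [γz sinβ cosβ].
γz = 17.3·4.7 = 81.31 kN/m²
Numerator = 7.3 + 81.31·cos²39.1°·tan23.0° = 7.3 + 81.31·0.6022·0.4245 = 28.086 kPa
Denominator = 81.31·sin39.1°·cos39.1° = 81.31·0.6307·0.7760 = 39.796 kPa
FS = 28.086 / 39.796 = 0.706

FS = 0.71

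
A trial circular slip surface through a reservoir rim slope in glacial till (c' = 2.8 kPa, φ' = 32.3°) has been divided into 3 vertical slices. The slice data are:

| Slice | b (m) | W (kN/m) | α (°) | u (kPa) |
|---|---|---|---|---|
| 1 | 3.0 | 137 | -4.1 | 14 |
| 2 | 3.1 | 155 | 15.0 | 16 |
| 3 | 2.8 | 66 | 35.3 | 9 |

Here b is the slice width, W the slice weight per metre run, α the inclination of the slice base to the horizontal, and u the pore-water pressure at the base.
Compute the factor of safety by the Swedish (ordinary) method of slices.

Ordinary method of slices: FS = Σ[c'·Δl_i + (W_i cosα_i − u_i·Δl_i)·tanφ'] / Σ W_i sinα_i, with Δl_i = b_i / cosα_i.
Slice 1: Δl = 3.0/cos(-4.1°) = 3.008 m; N'_1 = 137·cos(-4.1°) − 14·3.008 = 94.5; c'Δl = 8.42; W sinα = -9.8
Slice 2: Δl = 3.1/cos15.0° = 3.209 m; N'_2 = 155·cos15.0° − 16·3.209 = 98.4; c'Δl = 8.99; W sinα = 40.1
Slice 3: Δl = 2.8/cos35.3° = 3.431 m; N'_3 = 66·cos35.3° − 9·3.431 = 23.0; c'Δl = 9.61; W sinα = 38.1
Σc'Δl = 27.0 kN/m; ΣN' = 215.9 kN/m; ΣW sinα = 68.5 kN/m
Resisting = 27.0 + 215.9·tan32.3° = 27.0 + 136.5 = 163.5 kN/m
FS = 163.5 / 68.5 = 2.388

FS = 2.39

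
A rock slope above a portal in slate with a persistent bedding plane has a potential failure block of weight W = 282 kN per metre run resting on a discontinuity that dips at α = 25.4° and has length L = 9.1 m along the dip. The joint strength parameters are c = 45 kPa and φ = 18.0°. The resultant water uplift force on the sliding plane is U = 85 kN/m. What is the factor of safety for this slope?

FS = 3.84

Resolving the block weight along and normal to the plane and applying the Mohr–Coulomb strength on the joint:
N' = W cosα − U = 282·cos25.4° − 85 = 169.7 kN/m
Driving force T = W sinα = 282·sin25.4° = 121.0 kN/m
Resisting force R = c·L + N'·tanφ = 45·9.1 + 169.7·tan18.0° = 409.5 + 55.2 = 464.7 kN/m
FS = R / T = 464.7 / 121.0 = 3.841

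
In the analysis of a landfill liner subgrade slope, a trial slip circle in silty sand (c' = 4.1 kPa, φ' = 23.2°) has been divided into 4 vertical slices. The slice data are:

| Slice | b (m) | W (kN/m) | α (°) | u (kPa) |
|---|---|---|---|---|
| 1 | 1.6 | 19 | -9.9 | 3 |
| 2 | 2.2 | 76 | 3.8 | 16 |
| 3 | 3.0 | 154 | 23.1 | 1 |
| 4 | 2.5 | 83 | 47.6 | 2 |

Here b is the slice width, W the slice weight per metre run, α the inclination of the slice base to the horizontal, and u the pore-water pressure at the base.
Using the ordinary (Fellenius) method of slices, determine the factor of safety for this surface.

Ordinary method of slices: FS = Σ[c'·Δl_i + (W_i cosα_i − u_i·Δl_i)·tanφ'] / Σ W_i sinα_i, with Δl_i = b_i / cosα_i.
Slice 1: Δl = 1.6/cos(-9.9°) = 1.624 m; N'_1 = 19·cos(-9.9°) − 3·1.624 = 13.8; c'Δl = 6.66; W sinα = -3.3
Slice 2: Δl = 2.2/cos3.8° = 2.205 m; N'_2 = 76·cos3.8° − 16·2.205 = 40.6; c'Δl = 9.04; W sinα = 5.0
Slice 3: Δl = 3.0/cos23.1° = 3.262 m; N'_3 = 154·cos23.1° − 1·3.262 = 138.4; c'Δl = 13.37; W sinα = 60.4
Slice 4: Δl = 2.5/cos47.6° = 3.708 m; N'_4 = 83·cos47.6° − 2·3.708 = 48.6; c'Δl = 15.20; W sinα = 61.3
Σc'Δl = 44.3 kN/m; ΣN' = 241.3 kN/m; ΣW sinα = 123.5 kN/m
Resisting = 44.3 + 241.3·tan23.2° = 44.3 + 103.4 = 147.7 kN/m
FS = 147.7 / 123.5 = 1.196

FS = 1.20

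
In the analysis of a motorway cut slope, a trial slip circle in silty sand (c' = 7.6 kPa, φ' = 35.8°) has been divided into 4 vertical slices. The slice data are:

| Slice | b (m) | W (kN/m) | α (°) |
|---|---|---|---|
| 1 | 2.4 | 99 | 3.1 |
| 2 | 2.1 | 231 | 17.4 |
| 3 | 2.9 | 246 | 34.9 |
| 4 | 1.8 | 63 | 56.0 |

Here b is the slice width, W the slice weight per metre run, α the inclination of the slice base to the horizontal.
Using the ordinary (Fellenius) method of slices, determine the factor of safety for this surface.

Ordinary method of slices: FS = Σ[c'·Δl_i + (W_i cosα_i)·tanφ'] / Σ W_i sinα_i, with Δl_i = b_i / cosα_i.
Slice 1: Δl = 2.4/cos3.1° = 2.404 m; N'_1 = 99·cos3.1° = 98.9; c'Δl = 18.27; W sinα = 5.4
Slice 2: Δl = 2.1/cos17.4° = 2.201 m; N'_2 = 231·cos17.4° = 220.4; c'Δl = 16.73; W sinα = 69.1
Slice 3: Δl = 2.9/cos34.9° = 3.536 m; N'_3 = 246·cos34.9° = 201.8; c'Δl = 26.87; W sinα = 140.7
Slice 4: Δl = 1.8/cos56.0° = 3.219 m; N'_4 = 63·cos56.0° = 35.2; c'Δl = 24.46; W sinα = 52.2
Σc'Δl = 86.3 kN/m; ΣN' = 556.3 kN/m; ΣW sinα = 267.4 kN/m
Resisting = 86.3 + 556.3·tan35.8° = 86.3 + 401.2 = 487.5 kN/m
FS = 487.5 / 267.4 = 1.823

FS = 1.82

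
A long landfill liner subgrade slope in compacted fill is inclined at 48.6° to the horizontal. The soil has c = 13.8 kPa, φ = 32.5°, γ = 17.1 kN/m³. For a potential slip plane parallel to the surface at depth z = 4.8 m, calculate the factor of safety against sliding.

FS = 0.90

For an infinite slope with a slip plane parallel to the surface (no pore pressure): FS = [c + γz cos²β tanφ] / [γz sinβ cosβ].
γz = 17.1·4.8 = 82.08 kN/m²
Numerator = 13.8 + 82.08·cos²48.6°·tan32.5° = 13.8 + 82.08·0.4373·0.6371 = 36.668 kPa
Denominator = 82.08·sin48.6°·cos48.6° = 82.08·0.7501·0.6613 = 40.716 kPa
FS = 36.668 / 40.716 = 0.901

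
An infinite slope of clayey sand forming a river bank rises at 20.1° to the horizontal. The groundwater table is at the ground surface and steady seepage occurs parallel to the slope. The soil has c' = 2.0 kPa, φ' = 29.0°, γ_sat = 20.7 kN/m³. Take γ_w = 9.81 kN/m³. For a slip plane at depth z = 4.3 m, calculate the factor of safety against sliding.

FS = 0.87

With seepage parallel to the slope and the water table at the surface, the effective normal stress on the slip plane uses the buoyant unit weight γ' = γ_sat − γ_w while the driving shear stress uses γ_sat:
FS = [c' + γ' z cos²β tanφ'] / [γ_sat z sinβ cosβ]
γ' = 20.7 − 9.81 = 10.89 kN/m³
Numerator = 2.0 + 10.89·4.3·cos²20.1°·tan29.0° = 2.0 + 10.89·4.3·0.8819·0.5543 = 24.891 kPa
Denominator = 20.7·4.3·sin20.1°·cos20.1° = 20.7·4.3·0.3437·0.9391 = 28.726 kPa
FS = 24.891 / 28.726 = 0.866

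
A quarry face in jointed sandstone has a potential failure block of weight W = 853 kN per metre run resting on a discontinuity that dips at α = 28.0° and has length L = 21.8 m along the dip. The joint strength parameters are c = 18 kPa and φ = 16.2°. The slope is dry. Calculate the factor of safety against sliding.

FS = 1.53

Resolving the block weight along and normal to the plane and applying the Mohr–Coulomb strength on the joint:
N' = W cosα = 853·cos28.0° = 753.2 kN/m
Driving force T = W sinα = 853·sin28.0° = 400.5 kN/m
Resisting force R = c·L + N'·tanφ = 18·21.8 + 753.2·tan16.2° = 392.4 + 218.8 = 611.2 kN/m
FS = R / T = 611.2 / 400.5 = 1.526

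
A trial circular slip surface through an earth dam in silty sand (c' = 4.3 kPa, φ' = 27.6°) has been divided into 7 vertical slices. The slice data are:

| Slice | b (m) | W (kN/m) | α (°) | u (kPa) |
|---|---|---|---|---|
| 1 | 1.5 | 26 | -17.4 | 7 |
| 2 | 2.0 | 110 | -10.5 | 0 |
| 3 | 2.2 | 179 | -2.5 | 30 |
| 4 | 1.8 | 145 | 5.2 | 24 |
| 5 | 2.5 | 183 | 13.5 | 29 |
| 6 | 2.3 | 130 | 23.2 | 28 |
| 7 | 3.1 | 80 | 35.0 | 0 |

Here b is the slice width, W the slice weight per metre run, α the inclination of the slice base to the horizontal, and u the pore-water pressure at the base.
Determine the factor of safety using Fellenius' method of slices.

FS = 3.07

Ordinary method of slices: FS = Σ[c'·Δl_i + (W_i cosα_i − u_i·Δl_i)·tanφ'] / Σ W_i sinα_i, with Δl_i = b_i / cosα_i.
Slice 1: Δl = 1.5/cos(-17.4°) = 1.572 m; N'_1 = 26·cos(-17.4°) − 7·1.572 = 13.8; c'Δl = 6.76; W sinα = -7.8
Slice 2: Δl = 2.0/cos(-10.5°) = 2.034 m; N'_2 = 110·cos(-10.5°) − 0·2.034 = 108.2; c'Δl = 8.75; W sinα = -20.0
Slice 3: Δl = 2.2/cos(-2.5°) = 2.202 m; N'_3 = 179·cos(-2.5°) − 30·2.202 = 112.8; c'Δl = 9.47; W sinα = -7.8
Slice 4: Δl = 1.8/cos5.2° = 1.807 m; N'_4 = 145·cos5.2° − 24·1.807 = 101.0; c'Δl = 7.77; W sinα = 13.1
Slice 5: Δl = 2.5/cos13.5° = 2.571 m; N'_5 = 183·cos13.5° − 29·2.571 = 103.4; c'Δl = 11.06; W sinα = 42.7
Slice 6: Δl = 2.3/cos23.2° = 2.502 m; N'_6 = 130·cos23.2° − 28·2.502 = 49.4; c'Δl = 10.76; W sinα = 51.2
Slice 7: Δl = 3.1/cos35.0° = 3.784 m; N'_7 = 80·cos35.0° − 0·3.784 = 65.5; c'Δl = 16.27; W sinα = 45.9
Σc'Δl = 70.8 kN/m; ΣN' = 554.1 kN/m; ΣW sinα = 117.3 kN/m
Resisting = 70.8 + 554.1·tan27.6° = 70.8 + 289.7 = 360.5 kN/m
FS = 360.5 / 117.3 = 3.073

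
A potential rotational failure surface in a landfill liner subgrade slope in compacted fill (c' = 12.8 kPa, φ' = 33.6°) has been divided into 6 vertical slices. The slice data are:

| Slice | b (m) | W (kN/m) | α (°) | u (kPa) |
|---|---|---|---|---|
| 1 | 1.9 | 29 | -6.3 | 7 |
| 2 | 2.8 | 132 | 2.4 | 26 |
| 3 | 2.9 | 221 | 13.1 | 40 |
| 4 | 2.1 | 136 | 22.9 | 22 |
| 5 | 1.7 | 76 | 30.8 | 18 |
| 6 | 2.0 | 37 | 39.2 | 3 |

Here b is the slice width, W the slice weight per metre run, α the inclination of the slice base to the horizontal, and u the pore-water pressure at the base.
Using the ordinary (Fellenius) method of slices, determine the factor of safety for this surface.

FS = 2.28

Ordinary method of slices: FS = Σ[c'·Δl_i + (W_i cosα_i − u_i·Δl_i)·tanφ'] / Σ W_i sinα_i, with Δl_i = b_i / cosα_i.
Slice 1: Δl = 1.9/cos(-6.3°) = 1.912 m; N'_1 = 29·cos(-6.3°) − 7·1.912 = 15.4; c'Δl = 24.47; W sinα = -3.2
Slice 2: Δl = 2.8/cos2.4° = 2.802 m; N'_2 = 132·cos2.4° − 26·2.802 = 59.0; c'Δl = 35.87; W sinα = 5.5
Slice 3: Δl = 2.9/cos13.1° = 2.977 m; N'_3 = 221·cos13.1° − 40·2.977 = 96.1; c'Δl = 38.11; W sinα = 50.1
Slice 4: Δl = 2.1/cos22.9° = 2.280 m; N'_4 = 136·cos22.9° − 22·2.280 = 75.1; c'Δl = 29.18; W sinα = 52.9
Slice 5: Δl = 1.7/cos30.8° = 1.979 m; N'_5 = 76·cos30.8° − 18·1.979 = 29.7; c'Δl = 25.33; W sinα = 38.9
Slice 6: Δl = 2.0/cos39.2° = 2.581 m; N'_6 = 37·cos39.2° − 3·2.581 = 20.9; c'Δl = 33.03; W sinα = 23.4
Σc'Δl = 186.0 kN/m; ΣN' = 296.3 kN/m; ΣW sinα = 167.7 kN/m
Resisting = 186.0 + 296.3·tan33.6° = 186.0 + 196.9 = 382.9 kN/m
FS = 382.9 / 167.7 = 2.284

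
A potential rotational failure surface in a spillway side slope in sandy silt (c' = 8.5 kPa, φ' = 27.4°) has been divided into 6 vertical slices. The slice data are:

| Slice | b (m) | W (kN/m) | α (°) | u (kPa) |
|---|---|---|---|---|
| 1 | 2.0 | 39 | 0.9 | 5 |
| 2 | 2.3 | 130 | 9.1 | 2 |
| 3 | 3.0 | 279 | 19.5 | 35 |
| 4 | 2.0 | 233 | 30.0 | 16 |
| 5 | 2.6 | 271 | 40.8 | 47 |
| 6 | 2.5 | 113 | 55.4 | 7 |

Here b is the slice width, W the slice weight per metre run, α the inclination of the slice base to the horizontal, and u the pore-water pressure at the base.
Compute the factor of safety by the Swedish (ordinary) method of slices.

FS = 0.86

Ordinary method of slices: FS = Σ[c'·Δl_i + (W_i cosα_i − u_i·Δl_i)·tanφ'] / Σ W_i sinα_i, with Δl_i = b_i / cosα_i.
Slice 1: Δl = 2.0/cos0.9° = 2.000 m; N'_1 = 39·cos0.9° − 5·2.000 = 29.0; c'Δl = 17.00; W sinα = 0.6
Slice 2: Δl = 2.3/cos9.1° = 2.329 m; N'_2 = 130·cos9.1° − 2·2.329 = 123.7; c'Δl = 19.80; W sinα = 20.6
Slice 3: Δl = 3.0/cos19.5° = 3.183 m; N'_3 = 279·cos19.5° − 35·3.183 = 151.6; c'Δl = 27.05; W sinα = 93.1
Slice 4: Δl = 2.0/cos30.0° = 2.309 m; N'_4 = 233·cos30.0° − 16·2.309 = 164.8; c'Δl = 19.63; W sinα = 116.5
Slice 5: Δl = 2.6/cos40.8° = 3.435 m; N'_5 = 271·cos40.8° − 47·3.435 = 43.7; c'Δl = 29.19; W sinα = 177.1
Slice 6: Δl = 2.5/cos55.4° = 4.403 m; N'_6 = 113·cos55.4° − 7·4.403 = 33.3; c'Δl = 37.42; W sinα = 93.0
Σc'Δl = 150.1 kN/m; ΣN' = 546.2 kN/m; ΣW sinα = 500.9 kN/m
Resisting = 150.1 + 546.2·tan27.4° = 150.1 + 283.1 = 433.2 kN/m
FS = 433.2 / 500.9 = 0.865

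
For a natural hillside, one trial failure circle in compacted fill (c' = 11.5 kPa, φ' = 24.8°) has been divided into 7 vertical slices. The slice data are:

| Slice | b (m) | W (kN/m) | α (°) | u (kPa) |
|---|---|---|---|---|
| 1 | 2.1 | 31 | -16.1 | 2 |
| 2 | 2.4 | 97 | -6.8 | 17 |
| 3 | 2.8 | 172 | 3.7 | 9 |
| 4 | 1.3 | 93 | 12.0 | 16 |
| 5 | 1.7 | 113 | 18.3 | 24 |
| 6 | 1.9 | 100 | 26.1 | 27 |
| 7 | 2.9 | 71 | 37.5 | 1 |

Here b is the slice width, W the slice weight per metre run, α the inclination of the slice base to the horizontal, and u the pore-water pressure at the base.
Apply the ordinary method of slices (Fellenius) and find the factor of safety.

FS = 2.96

Ordinary method of slices: FS = Σ[c'·Δl_i + (W_i cosα_i − u_i·Δl_i)·tanφ'] / Σ W_i sinα_i, with Δl_i = b_i / cosα_i.
Slice 1: Δl = 2.1/cos(-16.1°) = 2.186 m; N'_1 = 31·cos(-16.1°) − 2·2.186 = 25.4; c'Δl = 25.14; W sinα = -8.6
Slice 2: Δl = 2.4/cos(-6.8°) = 2.417 m; N'_2 = 97·cos(-6.8°) − 17·2.417 = 55.2; c'Δl = 27.80; W sinα = -11.5
Slice 3: Δl = 2.8/cos3.7° = 2.806 m; N'_3 = 172·cos3.7° − 9·2.806 = 146.4; c'Δl = 32.27; W sinα = 11.1
Slice 4: Δl = 1.3/cos12.0° = 1.329 m; N'_4 = 93·cos12.0° − 16·1.329 = 69.7; c'Δl = 15.28; W sinα = 19.3
Slice 5: Δl = 1.7/cos18.3° = 1.791 m; N'_5 = 113·cos18.3° − 24·1.791 = 64.3; c'Δl = 20.59; W sinα = 35.5
Slice 6: Δl = 1.9/cos26.1° = 2.116 m; N'_6 = 100·cos26.1° − 27·2.116 = 32.7; c'Δl = 24.33; W sinα = 44.0
Slice 7: Δl = 2.9/cos37.5° = 3.655 m; N'_7 = 71·cos37.5° − 1·3.655 = 52.7; c'Δl = 42.04; W sinα = 43.2
Σc'Δl = 187.4 kN/m; ΣN' = 446.4 kN/m; ΣW sinα = 133.1 kN/m
Resisting = 187.4 + 446.4·tan24.8° = 187.4 + 206.3 = 393.7 kN/m
FS = 393.7 / 133.1 = 2.959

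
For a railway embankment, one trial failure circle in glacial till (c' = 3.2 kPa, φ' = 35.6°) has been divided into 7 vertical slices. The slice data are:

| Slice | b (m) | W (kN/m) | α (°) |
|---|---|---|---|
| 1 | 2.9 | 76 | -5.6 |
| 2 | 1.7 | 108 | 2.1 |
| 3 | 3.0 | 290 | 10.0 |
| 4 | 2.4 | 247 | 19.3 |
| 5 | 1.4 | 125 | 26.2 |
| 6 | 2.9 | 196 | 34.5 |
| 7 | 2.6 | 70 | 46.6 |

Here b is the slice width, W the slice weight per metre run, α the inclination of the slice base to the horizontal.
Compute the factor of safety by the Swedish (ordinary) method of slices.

FS = 2.30

Ordinary method of slices: FS = Σ[c'·Δl_i + (W_i cosα_i)·tanφ'] / Σ W_i sinα_i, with Δl_i = b_i / cosα_i.
Slice 1: Δl = 2.9/cos(-5.6°) = 2.914 m; N'_1 = 76·cos(-5.6°) = 75.6; c'Δl = 9.32; W sinα = -7.4
Slice 2: Δl = 1.7/cos2.1° = 1.701 m; N'_2 = 108·cos2.1° = 107.9; c'Δl = 5.44; W sinα = 4.0
Slice 3: Δl = 3.0/cos10.0° = 3.046 m; N'_3 = 290·cos10.0° = 285.6; c'Δl = 9.75; W sinα = 50.4
Slice 4: Δl = 2.4/cos19.3° = 2.543 m; N'_4 = 247·cos19.3° = 233.1; c'Δl = 8.14; W sinα = 81.6
Slice 5: Δl = 1.4/cos26.2° = 1.560 m; N'_5 = 125·cos26.2° = 112.2; c'Δl = 4.99; W sinα = 55.2
Slice 6: Δl = 2.9/cos34.5° = 3.519 m; N'_6 = 196·cos34.5° = 161.5; c'Δl = 11.26; W sinα = 111.0
Slice 7: Δl = 2.6/cos46.6° = 3.784 m; N'_7 = 70·cos46.6° = 48.1; c'Δl = 12.11; W sinα = 50.9
Σc'Δl = 61.0 kN/m; ΣN' = 1024.1 kN/m; ΣW sinα = 345.6 kN/m
Resisting = 61.0 + 1024.1·tan35.6° = 61.0 + 733.2 = 794.2 kN/m
FS = 794.2 / 345.6 = 2.298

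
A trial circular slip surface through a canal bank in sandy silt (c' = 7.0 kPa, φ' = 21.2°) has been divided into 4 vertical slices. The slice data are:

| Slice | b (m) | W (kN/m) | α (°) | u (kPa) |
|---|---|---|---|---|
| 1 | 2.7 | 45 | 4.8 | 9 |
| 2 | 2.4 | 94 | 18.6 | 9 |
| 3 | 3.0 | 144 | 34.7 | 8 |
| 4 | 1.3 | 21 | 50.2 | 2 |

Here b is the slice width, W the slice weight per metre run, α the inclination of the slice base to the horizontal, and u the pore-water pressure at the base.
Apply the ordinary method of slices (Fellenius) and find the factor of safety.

FS = 1.12

Ordinary method of slices: FS = Σ[c'·Δl_i + (W_i cosα_i − u_i·Δl_i)·tanφ'] / Σ W_i sinα_i, with Δl_i = b_i / cosα_i.
Slice 1: Δl = 2.7/cos4.8° = 2.710 m; N'_1 = 45·cos4.8° − 9·2.710 = 20.5; c'Δl = 18.97; W sinα = 3.8
Slice 2: Δl = 2.4/cos18.6° = 2.532 m; N'_2 = 94·cos18.6° − 9·2.532 = 66.3; c'Δl = 17.73; W sinα = 30.0
Slice 3: Δl = 3.0/cos34.7° = 3.649 m; N'_3 = 144·cos34.7° − 8·3.649 = 89.2; c'Δl = 25.54; W sinα = 82.0
Slice 4: Δl = 1.3/cos50.2° = 2.031 m; N'_4 = 21·cos50.2° − 2·2.031 = 9.4; c'Δl = 14.22; W sinα = 16.1
Σc'Δl = 76.5 kN/m; ΣN' = 185.3 kN/m; ΣW sinα = 131.9 kN/m
Resisting = 76.5 + 185.3·tan21.2° = 76.5 + 71.9 = 148.3 kN/m
FS = 148.3 / 131.9 = 1.125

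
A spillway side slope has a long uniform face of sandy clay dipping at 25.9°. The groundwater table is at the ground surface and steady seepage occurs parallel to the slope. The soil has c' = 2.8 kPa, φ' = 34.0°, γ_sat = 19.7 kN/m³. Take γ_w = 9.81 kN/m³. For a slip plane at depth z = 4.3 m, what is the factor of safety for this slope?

FS = 0.78

With seepage parallel to the slope and the water table at the surface, the effective normal stress on the slip plane uses the buoyant unit weight γ' = γ_sat − γ_w while the driving shear stress uses γ_sat:
FS = [c' + γ' z cos²β tanφ'] / [γ_sat z sinβ cosβ]
γ' = 19.7 − 9.81 = 9.89 kN/m³
Numerator = 2.8 + 9.89·4.3·cos²25.9°·tan34.0° = 2.8 + 9.89·4.3·0.8092·0.6745 = 26.012 kPa
Denominator = 19.7·4.3·sin25.9°·cos25.9° = 19.7·4.3·0.4368·0.8996 = 33.285 kPa
FS = 26.012 / 33.285 = 0.781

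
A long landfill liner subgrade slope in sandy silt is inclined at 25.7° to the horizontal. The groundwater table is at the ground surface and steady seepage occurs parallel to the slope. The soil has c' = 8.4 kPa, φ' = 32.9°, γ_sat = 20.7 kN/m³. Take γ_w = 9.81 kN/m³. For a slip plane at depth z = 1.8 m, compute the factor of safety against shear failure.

FS = 1.28

With seepage parallel to the slope and the water table at the surface, the effective normal stress on the slip plane uses the buoyant unit weight γ' = γ_sat − γ_w while the driving shear stress uses γ_sat:
FS = [c' + γ' z cos²β tanφ'] / [γ_sat z sinβ cosβ]
γ' = 20.7 − 9.81 = 10.89 kN/m³
Numerator = 8.4 + 10.89·1.8·cos²25.7°·tan32.9° = 8.4 + 10.89·1.8·0.8119·0.6469 = 18.696 kPa
Denominator = 20.7·1.8·sin25.7°·cos25.7° = 20.7·1.8·0.4337·0.9011 = 14.560 kPa
FS = 18.696 / 14.560 = 1.284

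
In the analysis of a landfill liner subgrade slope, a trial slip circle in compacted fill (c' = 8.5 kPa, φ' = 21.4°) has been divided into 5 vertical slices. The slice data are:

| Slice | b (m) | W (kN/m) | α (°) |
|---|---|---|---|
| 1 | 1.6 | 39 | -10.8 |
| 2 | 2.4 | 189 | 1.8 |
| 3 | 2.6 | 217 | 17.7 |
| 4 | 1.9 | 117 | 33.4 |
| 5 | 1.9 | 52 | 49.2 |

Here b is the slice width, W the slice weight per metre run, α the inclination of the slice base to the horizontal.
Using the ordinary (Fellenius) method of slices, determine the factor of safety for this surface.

Ordinary method of slices: FS = Σ[c'·Δl_i + (W_i cosα_i)·tanφ'] / Σ W_i sinα_i, with Δl_i = b_i / cosα_i.
Slice 1: Δl = 1.6/cos(-10.8°) = 1.629 m; N'_1 = 39·cos(-10.8°) = 38.3; c'Δl = 13.85; W sinα = -7.3
Slice 2: Δl = 2.4/cos1.8° = 2.401 m; N'_2 = 189·cos1.8° = 188.9; c'Δl = 20.41; W sinα = 5.9
Slice 3: Δl = 2.6/cos17.7° = 2.729 m; N'_3 = 217·cos17.7° = 206.7; c'Δl = 23.20; W sinα = 66.0
Slice 4: Δl = 1.9/cos33.4° = 2.276 m; N'_4 = 117·cos33.4° = 97.7; c'Δl = 19.34; W sinα = 64.4
Slice 5: Δl = 1.9/cos49.2° = 2.908 m; N'_5 = 52·cos49.2° = 34.0; c'Δl = 24.72; W sinα = 39.4
Σc'Δl = 101.5 kN/m; ΣN' = 565.6 kN/m; ΣW sinα = 168.4 kN/m
Resisting = 101.5 + 565.6·tan21.4° = 101.5 + 221.7 = 323.2 kN/m
FS = 323.2 / 168.4 = 1.919

FS = 1.92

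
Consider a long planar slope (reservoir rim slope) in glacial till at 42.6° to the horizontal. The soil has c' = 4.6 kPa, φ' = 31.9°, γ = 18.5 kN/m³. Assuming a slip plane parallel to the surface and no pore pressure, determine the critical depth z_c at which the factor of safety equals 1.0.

z_c = 1.54 m

Setting FS = 1.00 in FS = [c' + γz cos²β tanφ'] / [γz sinβ cosβ] and solving for z:
z = c' / [γ cosβ (FS·sinβ − cosβ·tanφ')]
  = 4.6 / [18.5·cos42.6°·(1.00·sin42.6° − cos42.6°·tan31.9°)]
  = 4.6 / [18.5·0.7361·(1.00·0.6769 − 0.7361·0.6224)]
  = 4.6 / 2.9782 = 1.545 m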